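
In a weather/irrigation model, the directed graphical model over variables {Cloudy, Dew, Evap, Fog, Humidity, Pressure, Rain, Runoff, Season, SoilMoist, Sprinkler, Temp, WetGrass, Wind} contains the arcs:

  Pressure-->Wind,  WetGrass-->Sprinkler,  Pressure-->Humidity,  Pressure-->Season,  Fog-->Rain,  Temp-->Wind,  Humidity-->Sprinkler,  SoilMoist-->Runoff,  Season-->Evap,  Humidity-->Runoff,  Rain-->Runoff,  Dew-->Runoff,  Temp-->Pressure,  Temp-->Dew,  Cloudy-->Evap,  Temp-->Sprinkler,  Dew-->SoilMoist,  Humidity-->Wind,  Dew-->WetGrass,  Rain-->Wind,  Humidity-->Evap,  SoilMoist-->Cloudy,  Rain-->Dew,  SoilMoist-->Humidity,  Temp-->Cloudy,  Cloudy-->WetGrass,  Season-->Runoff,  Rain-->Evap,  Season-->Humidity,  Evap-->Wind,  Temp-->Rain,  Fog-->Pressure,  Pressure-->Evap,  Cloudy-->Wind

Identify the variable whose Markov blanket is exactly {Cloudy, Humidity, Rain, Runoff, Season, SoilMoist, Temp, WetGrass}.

Dew

The target node must have every member of {Cloudy, Humidity, Rain, Runoff, Season, SoilMoist, Temp, WetGrass} as a parent, child, or co-parent, and no others.
Parents of Dew: Rain, Temp; children: Runoff, SoilMoist, WetGrass; co-parents: Cloudy, Humidity, Rain, Season, SoilMoist.
These exactly cover the given set, so the node is Dew.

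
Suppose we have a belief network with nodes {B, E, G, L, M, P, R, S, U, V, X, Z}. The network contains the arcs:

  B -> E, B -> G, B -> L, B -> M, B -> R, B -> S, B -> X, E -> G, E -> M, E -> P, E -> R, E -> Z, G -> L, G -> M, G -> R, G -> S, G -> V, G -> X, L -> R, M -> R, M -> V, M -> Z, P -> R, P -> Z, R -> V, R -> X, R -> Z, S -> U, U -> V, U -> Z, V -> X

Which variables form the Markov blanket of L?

{B, E, G, M, P, R}

Parents of L: B, G.
Children of L: R.
Other parents of L's children:
  parents(R) \ {L} = {B, E, G, M, P}.
MB(L) = {B, E, G, M, P, R}.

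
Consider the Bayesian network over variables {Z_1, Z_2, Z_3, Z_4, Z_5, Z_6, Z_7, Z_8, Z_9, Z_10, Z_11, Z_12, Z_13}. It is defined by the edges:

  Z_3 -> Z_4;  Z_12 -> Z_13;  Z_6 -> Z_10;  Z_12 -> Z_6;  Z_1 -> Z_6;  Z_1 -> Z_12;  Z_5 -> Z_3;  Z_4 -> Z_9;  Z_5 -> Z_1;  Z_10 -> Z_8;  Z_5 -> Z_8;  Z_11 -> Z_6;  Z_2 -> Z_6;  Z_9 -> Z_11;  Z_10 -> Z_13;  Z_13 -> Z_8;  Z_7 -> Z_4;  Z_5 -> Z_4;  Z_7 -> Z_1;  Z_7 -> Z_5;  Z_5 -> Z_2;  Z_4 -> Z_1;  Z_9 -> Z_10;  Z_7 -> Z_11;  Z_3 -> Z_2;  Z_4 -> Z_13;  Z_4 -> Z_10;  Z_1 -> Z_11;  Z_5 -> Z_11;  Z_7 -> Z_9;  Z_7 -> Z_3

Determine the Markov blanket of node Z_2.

By definition, MB(Z_2) is built from Z_2's parents, Z_2's children, and the co-parents of Z_2.
Parents of Z_2: Z_3, Z_5.
Children of Z_2: Z_6.
Co-parents of Z_2 (other parents of its children):
  Z_6 also has parents Z_1, Z_11, Z_12.
MB(Z_2) = {Z_1, Z_3, Z_5, Z_6, Z_11, Z_12}.

{Z_1, Z_3, Z_5, Z_6, Z_11, Z_12}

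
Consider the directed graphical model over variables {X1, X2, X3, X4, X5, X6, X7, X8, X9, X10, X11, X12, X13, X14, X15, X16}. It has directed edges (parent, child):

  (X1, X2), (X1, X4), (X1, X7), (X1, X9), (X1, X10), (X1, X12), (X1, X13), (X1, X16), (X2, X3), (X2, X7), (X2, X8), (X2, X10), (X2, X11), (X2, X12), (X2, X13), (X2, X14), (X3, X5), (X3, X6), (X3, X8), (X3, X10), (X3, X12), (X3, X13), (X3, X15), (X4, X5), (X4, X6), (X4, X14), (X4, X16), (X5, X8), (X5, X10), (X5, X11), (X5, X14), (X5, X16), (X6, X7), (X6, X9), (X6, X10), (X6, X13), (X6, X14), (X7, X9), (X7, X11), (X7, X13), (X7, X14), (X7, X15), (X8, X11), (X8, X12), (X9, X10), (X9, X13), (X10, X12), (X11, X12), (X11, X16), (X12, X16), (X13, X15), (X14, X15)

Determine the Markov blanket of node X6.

{X1, X2, X3, X4, X5, X7, X9, X10, X13, X14}

Children of X6: X7, X9, X10, X13, X14.
Pa(X6) = {X3, X4}.
Co-parents of X6 (other parents of its children):
  X7's other parents are X1, X2.
  X9 also has parents X1, X7.
  X10's other parents are X1, X2, X3, X5, X9.
  X13's other parents are X1, X2, X3, X7, X9.
  X14 also has parents X2, X4, X5, X7.
Taking the union gives {X1, X2, X3, X4, X5, X7, X9, X10, X13, X14}.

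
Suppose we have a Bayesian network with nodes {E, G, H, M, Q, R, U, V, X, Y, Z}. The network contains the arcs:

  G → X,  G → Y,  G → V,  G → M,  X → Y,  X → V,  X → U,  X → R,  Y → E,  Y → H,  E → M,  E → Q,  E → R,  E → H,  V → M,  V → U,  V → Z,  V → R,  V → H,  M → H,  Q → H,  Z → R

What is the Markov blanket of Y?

Children of Y: E, H.
Pa(Y) = {G, X}.
Parents of each child, excluding Y:
  E has no other parent.
  H's other parents are E, M, Q, V.
So the Markov blanket of Y is {E, G, H, M, Q, V, X}.

{E, G, H, M, Q, V, X}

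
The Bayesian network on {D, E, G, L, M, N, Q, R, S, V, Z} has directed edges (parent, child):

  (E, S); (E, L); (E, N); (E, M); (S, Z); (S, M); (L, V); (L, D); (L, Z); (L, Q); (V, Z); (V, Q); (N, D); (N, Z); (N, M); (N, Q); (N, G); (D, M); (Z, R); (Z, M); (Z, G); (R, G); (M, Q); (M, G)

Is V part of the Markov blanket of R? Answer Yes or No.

The Markov blanket of a node is its parents, its children, and the other parents of its children.
Pa(R) = {Z}.
Ch(R) = {G}.
Other parents of R's children:
  G also has parents M, N, Z.
MB(R) = {G, M, N, Z}; V is not in this set.

No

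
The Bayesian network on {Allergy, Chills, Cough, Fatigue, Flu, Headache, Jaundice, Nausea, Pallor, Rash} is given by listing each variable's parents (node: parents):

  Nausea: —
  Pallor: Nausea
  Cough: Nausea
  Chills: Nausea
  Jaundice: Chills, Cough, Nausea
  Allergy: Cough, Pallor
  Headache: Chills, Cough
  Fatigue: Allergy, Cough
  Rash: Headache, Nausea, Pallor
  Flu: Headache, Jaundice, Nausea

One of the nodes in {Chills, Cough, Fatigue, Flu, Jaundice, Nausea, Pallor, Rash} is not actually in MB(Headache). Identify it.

Headache has parents Chills, Cough.
Headache has children Flu, Rash.
Co-parents of Headache (other parents of its children):
  parents(Rash) \ {Headache} = {Nausea, Pallor}.
  parents(Flu) \ {Headache} = {Jaundice, Nausea}.
MB(Headache) = {Chills, Cough, Flu, Jaundice, Nausea, Pallor, Rash}.
Fatigue is neither a parent, child, nor co-parent of Headache, so it does not belong.

Fatigue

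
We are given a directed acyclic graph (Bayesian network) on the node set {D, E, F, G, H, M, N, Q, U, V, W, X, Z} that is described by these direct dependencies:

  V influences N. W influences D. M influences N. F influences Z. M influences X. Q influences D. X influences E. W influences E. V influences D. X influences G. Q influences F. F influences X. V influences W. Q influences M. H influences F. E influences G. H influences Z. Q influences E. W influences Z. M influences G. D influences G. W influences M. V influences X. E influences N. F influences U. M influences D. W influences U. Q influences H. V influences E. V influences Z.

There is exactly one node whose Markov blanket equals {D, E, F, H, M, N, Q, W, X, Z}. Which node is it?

V

The target node must have every member of {D, E, F, H, M, N, Q, W, X, Z} as a parent, child, or co-parent, and no others.
Parents of V: none; children: D, E, N, W, X, Z; co-parents: E, F, H, M, Q, W, X.
These exactly cover the given set, so the node is V.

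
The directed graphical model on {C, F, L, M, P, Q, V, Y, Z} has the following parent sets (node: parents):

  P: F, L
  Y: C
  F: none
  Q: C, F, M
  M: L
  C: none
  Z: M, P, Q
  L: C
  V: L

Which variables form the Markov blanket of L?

{C, F, M, P, V}

L has children M, P, V.
Parents of L: C.
Parents of each child, excluding L:
  M has no other parent.
  P also has parent F.
  V: no additional parents.
MB(L) = {C, F, M, P, V}.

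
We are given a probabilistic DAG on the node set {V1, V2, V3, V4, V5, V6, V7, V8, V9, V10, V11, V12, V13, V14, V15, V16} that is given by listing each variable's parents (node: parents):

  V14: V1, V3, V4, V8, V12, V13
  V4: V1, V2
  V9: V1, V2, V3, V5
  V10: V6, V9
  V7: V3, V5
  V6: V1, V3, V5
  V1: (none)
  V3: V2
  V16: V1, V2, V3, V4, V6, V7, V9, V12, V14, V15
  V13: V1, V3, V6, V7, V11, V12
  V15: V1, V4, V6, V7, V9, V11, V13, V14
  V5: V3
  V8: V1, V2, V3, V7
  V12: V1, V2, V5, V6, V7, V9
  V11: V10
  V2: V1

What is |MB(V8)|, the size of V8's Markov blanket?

Recall MB(v) = parents ∪ children ∪ spouses, where spouses are the other parents of v's children.
Parents of V8: V1, V2, V3, V7.
Ch(V8) = {V14}.
Parents of each child, excluding V8:
  V14: V1, V3, V4, V12, V13
MB(V8) = {V1, V2, V3, V4, V7, V12, V13, V14}, which has 8 nodes.

8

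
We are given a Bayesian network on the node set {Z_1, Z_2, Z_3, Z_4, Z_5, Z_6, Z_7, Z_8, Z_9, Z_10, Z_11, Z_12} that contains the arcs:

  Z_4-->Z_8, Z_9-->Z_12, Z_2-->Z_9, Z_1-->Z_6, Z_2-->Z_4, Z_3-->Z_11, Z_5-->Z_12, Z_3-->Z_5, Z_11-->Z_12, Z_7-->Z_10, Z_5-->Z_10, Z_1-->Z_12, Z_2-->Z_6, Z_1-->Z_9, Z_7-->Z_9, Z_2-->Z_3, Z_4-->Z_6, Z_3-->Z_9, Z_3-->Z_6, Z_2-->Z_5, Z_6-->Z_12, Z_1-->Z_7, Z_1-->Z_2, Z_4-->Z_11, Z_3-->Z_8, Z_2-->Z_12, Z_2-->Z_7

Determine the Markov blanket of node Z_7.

{Z_1, Z_2, Z_3, Z_5, Z_9, Z_10}

Z_7's parents: Z_1, Z_2.
Z_7 has children Z_9, Z_10.
Co-parents of Z_7 (other parents of its children):
  Z_9's other parents are Z_1, Z_2, Z_3.
  parents(Z_10) \ {Z_7} = {Z_5}.
MB(Z_7) = {Z_1, Z_2, Z_3, Z_5, Z_9, Z_10}.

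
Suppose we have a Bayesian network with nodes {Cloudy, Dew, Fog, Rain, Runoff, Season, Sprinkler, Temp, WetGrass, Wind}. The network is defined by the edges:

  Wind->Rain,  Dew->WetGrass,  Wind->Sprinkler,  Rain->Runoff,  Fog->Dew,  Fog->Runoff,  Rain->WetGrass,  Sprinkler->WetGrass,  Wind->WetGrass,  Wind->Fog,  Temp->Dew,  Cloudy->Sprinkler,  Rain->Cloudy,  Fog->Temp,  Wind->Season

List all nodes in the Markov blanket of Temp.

Pa(Temp) = {Fog}.
Temp has child Dew.
Other parents of Temp's children:
  Dew: Fog
MB(Temp) = {Dew, Fog}.

{Dew, Fog}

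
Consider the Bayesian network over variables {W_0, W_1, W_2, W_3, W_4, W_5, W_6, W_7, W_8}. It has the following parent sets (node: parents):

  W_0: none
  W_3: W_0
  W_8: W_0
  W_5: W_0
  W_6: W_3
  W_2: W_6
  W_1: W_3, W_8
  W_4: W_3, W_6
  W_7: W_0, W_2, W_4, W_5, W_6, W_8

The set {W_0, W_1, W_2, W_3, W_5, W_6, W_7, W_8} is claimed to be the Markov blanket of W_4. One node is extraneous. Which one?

W_4's parents: W_3, W_6.
Ch(W_4) = {W_7}.
Other parents of W_4's children:
  parents(W_7) \ {W_4} = {W_0, W_2, W_5, W_6, W_8}.
MB(W_4) = {W_0, W_2, W_3, W_5, W_6, W_7, W_8}.
W_1 is neither a parent, child, nor co-parent of W_4, so it does not belong.

W_1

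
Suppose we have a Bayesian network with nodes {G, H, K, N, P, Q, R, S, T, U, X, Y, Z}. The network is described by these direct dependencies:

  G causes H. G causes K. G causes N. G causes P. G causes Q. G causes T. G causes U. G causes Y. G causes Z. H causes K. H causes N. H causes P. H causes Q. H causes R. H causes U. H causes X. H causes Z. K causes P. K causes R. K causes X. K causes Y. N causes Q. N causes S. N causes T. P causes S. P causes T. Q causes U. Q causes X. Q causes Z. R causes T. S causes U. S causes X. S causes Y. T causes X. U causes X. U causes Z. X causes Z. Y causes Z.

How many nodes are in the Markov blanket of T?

10

Pa(T) = {G, N, P, R}.
Children of T: X.
Co-parents of T (other parents of its children):
  X also has parents H, K, Q, S, U.
MB(T) = {G, H, K, N, P, Q, R, S, U, X}, which has 10 nodes.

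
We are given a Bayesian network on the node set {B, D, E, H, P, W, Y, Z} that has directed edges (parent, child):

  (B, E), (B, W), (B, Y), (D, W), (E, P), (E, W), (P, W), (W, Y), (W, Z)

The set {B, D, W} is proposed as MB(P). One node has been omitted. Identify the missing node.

E

A node's Markov blanket = Pa ∪ Ch ∪ (parents of Ch other than the node itself).
Children of P: W.
P has parent E.
Parents of each child, excluding P:
  W: B, D, E
MB(P) = {B, D, E, W}.
Comparing with the claimed set, E is missing.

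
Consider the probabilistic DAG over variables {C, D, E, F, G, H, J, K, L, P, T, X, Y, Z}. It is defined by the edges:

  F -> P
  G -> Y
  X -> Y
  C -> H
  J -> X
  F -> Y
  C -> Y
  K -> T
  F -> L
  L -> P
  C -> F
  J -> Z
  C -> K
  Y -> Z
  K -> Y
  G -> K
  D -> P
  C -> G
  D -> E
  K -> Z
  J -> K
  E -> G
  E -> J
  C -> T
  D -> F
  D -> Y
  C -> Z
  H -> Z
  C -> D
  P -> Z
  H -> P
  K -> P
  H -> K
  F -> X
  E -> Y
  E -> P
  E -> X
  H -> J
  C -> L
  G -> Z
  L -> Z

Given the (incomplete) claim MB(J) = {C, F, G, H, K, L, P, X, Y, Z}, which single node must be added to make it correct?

Pa(J) = {E, H}.
Ch(J) = {K, X, Z}.
For each child, the remaining parents (spouses of J):
  K: C, G, H
  X: E, F
  Z: C, G, H, K, L, P, Y
MB(J) = {C, E, F, G, H, K, L, P, X, Y, Z}.
Comparing with the claimed set, E is missing.

E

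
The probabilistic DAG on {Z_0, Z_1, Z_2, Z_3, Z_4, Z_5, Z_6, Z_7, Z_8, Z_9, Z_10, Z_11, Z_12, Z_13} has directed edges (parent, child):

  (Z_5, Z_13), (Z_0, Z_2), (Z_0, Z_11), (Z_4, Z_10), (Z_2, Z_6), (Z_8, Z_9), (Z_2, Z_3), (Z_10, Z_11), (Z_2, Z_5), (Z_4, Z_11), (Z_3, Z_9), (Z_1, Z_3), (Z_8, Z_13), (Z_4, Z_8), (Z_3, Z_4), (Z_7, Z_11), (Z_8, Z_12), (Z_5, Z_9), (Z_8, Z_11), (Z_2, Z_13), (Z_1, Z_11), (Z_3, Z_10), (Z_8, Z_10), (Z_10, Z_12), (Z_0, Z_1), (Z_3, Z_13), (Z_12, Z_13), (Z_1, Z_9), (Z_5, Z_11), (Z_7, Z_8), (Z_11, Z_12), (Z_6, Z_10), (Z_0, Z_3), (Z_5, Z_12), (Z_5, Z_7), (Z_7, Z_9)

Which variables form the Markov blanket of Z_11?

{Z_0, Z_1, Z_4, Z_5, Z_7, Z_8, Z_10, Z_12}

Pa(Z_11) = {Z_0, Z_1, Z_4, Z_5, Z_7, Z_8, Z_10}.
Z_11's children: Z_12.
Other parents of Z_11's children:
  Z_12: Z_5, Z_8, Z_10
MB(Z_11) = {Z_0, Z_1, Z_4, Z_5, Z_7, Z_8, Z_10, Z_12}.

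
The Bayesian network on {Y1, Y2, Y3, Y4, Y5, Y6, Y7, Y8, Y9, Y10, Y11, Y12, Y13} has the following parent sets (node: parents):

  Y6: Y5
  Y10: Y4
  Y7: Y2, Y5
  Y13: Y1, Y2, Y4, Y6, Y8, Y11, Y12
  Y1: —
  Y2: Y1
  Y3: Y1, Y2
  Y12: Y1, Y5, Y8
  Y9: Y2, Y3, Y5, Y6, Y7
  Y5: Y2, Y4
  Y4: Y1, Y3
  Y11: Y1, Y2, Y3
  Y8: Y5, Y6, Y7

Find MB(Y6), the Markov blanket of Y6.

{Y1, Y2, Y3, Y4, Y5, Y7, Y8, Y9, Y11, Y12, Y13}

Ch(Y6) = {Y8, Y9, Y13}.
Y6's parents: Y5.
For each child, the remaining parents (spouses of Y6):
  parents(Y8) \ {Y6} = {Y5, Y7}.
  parents(Y9) \ {Y6} = {Y2, Y3, Y5, Y7}.
  Y13's other parents are Y1, Y2, Y4, Y8, Y11, Y12.
Union: {Y5} ∪ {Y8, Y9, Y13} ∪ {Y1, Y2, Y3, Y4, Y5, Y7, Y8, Y11, Y12} = {Y1, Y2, Y3, Y4, Y5, Y7, Y8, Y9, Y11, Y12, Y13}.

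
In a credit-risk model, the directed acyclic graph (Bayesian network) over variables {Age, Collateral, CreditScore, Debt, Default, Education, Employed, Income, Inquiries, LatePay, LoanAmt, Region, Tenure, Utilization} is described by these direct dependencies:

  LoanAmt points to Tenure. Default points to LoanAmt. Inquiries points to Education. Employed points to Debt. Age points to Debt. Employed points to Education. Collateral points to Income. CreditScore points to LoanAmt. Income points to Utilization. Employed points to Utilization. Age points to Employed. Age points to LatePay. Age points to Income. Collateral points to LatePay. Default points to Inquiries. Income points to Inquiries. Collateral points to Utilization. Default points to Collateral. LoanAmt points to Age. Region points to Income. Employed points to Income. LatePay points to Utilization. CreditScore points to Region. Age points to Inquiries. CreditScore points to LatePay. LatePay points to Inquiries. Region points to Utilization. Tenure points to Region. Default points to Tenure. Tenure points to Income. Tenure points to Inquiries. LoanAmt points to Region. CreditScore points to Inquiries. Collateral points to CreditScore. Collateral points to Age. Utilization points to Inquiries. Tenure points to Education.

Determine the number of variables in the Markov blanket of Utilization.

10

Utilization's parents: Collateral, Employed, Income, LatePay, Region.
Ch(Utilization) = {Inquiries}.
Other parents of Utilization's children:
  Inquiries: Age, CreditScore, Default, Income, LatePay, Tenure
MB(Utilization) = {Age, Collateral, CreditScore, Default, Employed, Income, Inquiries, LatePay, Region, Tenure}, which has 10 nodes.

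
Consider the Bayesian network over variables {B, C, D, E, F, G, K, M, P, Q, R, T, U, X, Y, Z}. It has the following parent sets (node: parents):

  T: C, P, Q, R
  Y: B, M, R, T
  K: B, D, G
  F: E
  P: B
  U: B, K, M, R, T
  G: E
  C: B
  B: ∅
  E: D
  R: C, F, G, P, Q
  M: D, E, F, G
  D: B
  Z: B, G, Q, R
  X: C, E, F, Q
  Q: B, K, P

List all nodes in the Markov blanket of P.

Recall MB(v) = parents ∪ children ∪ spouses, where spouses are the other parents of v's children.
P has parent B.
P has children Q, R, T.
Other parents of P's children:
  Q also has parents B, K.
  R also has parents C, F, G, Q.
  T's other parents are C, Q, R.
Taking the union gives {B, C, F, G, K, Q, R, T}.

{B, C, F, G, K, Q, R, T}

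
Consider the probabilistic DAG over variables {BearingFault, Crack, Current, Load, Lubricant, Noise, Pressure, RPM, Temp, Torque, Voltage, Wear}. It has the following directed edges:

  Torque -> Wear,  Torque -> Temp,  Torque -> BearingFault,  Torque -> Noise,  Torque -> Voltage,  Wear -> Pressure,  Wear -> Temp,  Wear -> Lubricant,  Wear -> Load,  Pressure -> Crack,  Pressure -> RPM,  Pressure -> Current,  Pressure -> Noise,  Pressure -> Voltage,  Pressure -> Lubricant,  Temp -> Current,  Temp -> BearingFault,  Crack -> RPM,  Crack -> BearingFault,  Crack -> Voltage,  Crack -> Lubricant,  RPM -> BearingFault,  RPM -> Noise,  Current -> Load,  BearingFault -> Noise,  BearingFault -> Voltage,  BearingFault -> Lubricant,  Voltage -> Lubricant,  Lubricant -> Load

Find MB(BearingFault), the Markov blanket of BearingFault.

Pa(BearingFault) = {Crack, RPM, Temp, Torque}.
BearingFault has children Lubricant, Noise, Voltage.
Co-parents of BearingFault (other parents of its children):
  parents(Noise) \ {BearingFault} = {Pressure, RPM, Torque}.
  Voltage's other parents are Crack, Pressure, Torque.
  Lubricant also has parents Crack, Pressure, Voltage, Wear.
Union: {Crack, RPM, Temp, Torque} ∪ {Lubricant, Noise, Voltage} ∪ {Crack, Pressure, RPM, Torque, Voltage, Wear} = {Crack, Lubricant, Noise, Pressure, RPM, Temp, Torque, Voltage, Wear}.

{Crack, Lubricant, Noise, Pressure, RPM, Temp, Torque, Voltage, Wear}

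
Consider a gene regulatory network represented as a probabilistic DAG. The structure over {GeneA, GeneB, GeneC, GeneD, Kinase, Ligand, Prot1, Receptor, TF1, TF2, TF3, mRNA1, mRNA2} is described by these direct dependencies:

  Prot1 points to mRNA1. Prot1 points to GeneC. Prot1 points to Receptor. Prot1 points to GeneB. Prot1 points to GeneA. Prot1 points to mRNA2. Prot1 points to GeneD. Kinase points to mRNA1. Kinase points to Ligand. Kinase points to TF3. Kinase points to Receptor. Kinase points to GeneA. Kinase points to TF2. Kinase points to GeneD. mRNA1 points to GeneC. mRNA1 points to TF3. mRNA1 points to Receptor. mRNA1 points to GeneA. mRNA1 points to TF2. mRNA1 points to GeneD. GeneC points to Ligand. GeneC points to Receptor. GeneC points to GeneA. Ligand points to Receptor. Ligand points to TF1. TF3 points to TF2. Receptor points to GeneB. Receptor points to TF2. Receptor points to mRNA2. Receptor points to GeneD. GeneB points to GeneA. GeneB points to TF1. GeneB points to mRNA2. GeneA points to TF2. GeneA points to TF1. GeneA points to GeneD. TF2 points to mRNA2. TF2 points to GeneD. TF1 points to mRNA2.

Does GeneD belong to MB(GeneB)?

No

By definition, MB(GeneB) is built from GeneB's parents, GeneB's children, and the co-parents of GeneB.
GeneB's parents: Prot1, Receptor.
Children of GeneB: GeneA, TF1, mRNA2.
For each child, the remaining parents (spouses of GeneB):
  GeneA also has parents GeneC, Kinase, Prot1, mRNA1.
  TF1 also has parents GeneA, Ligand.
  mRNA2's other parents are Prot1, Receptor, TF1, TF2.
MB(GeneB) = {GeneA, GeneC, Kinase, Ligand, Prot1, Receptor, TF1, TF2, mRNA1, mRNA2}; GeneD is not in this set.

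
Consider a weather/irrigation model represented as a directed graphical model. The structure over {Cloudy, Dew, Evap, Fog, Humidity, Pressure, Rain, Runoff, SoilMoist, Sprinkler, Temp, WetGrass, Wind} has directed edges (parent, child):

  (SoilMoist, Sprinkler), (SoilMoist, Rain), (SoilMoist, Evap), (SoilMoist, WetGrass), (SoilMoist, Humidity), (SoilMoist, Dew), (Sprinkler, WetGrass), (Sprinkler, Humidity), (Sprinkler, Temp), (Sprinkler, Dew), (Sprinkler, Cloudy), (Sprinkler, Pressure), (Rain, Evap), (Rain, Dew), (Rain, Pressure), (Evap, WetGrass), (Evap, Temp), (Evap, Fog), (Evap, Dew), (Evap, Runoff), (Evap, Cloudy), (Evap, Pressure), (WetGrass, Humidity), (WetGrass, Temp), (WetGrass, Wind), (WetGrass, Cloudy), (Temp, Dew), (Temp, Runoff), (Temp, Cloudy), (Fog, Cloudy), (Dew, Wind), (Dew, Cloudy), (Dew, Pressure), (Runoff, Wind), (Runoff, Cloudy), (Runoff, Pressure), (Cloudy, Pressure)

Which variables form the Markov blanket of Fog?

{Cloudy, Dew, Evap, Runoff, Sprinkler, Temp, WetGrass}

A node's Markov blanket = Pa ∪ Ch ∪ (parents of Ch other than the node itself).
Pa(Fog) = {Evap}.
Children of Fog: Cloudy.
Co-parents of Fog (other parents of its children):
  Cloudy: Dew, Evap, Runoff, Sprinkler, Temp, WetGrass
MB(Fog) = {Cloudy, Dew, Evap, Runoff, Sprinkler, Temp, WetGrass}.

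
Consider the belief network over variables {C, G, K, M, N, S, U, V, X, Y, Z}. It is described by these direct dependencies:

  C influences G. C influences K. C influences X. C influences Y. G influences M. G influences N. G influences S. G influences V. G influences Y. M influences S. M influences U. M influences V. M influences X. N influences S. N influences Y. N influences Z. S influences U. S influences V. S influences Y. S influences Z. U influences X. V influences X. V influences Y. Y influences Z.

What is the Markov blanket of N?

{C, G, M, S, V, Y, Z}

The Markov blanket of a node is its parents, its children, and the other parents of its children.
Parents of N: G.
Ch(N) = {S, Y, Z}.
Co-parents of N (other parents of its children):
  parents(S) \ {N} = {G, M}.
  Y's other parents are C, G, S, V.
  Z's other parents are S, Y.
Taking the union gives {C, G, M, S, V, Y, Z}.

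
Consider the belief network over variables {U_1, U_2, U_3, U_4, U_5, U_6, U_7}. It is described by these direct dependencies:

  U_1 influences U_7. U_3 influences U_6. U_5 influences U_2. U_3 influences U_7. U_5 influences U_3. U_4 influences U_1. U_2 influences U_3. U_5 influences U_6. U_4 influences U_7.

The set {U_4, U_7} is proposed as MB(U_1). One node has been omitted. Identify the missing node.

A node's Markov blanket = Pa ∪ Ch ∪ (parents of Ch other than the node itself).
Parents of U_1: U_4.
U_1 has child U_7.
For each child, the remaining parents (spouses of U_1):
  U_7: U_3, U_4
MB(U_1) = {U_3, U_4, U_7}.
Comparing with the claimed set, U_3 is missing.

U_3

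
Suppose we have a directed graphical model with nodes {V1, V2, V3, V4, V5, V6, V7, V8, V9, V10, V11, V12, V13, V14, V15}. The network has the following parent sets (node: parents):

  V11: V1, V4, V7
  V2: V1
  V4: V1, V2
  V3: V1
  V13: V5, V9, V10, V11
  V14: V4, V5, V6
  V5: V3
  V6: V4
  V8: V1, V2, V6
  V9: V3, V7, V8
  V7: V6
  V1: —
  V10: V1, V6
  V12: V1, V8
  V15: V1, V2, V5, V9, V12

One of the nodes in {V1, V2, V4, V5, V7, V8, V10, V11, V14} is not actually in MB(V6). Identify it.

V11

The Markov blanket of a node is its parents, its children, and the other parents of its children.
Pa(V6) = {V4}.
V6 has children V7, V8, V10, V14.
For each child, the remaining parents (spouses of V6):
  V7: —
  V8: V1, V2
  V10: V1
  V14: V4, V5
MB(V6) = {V1, V2, V4, V5, V7, V8, V10, V14}.
V11 is neither a parent, child, nor co-parent of V6, so it does not belong.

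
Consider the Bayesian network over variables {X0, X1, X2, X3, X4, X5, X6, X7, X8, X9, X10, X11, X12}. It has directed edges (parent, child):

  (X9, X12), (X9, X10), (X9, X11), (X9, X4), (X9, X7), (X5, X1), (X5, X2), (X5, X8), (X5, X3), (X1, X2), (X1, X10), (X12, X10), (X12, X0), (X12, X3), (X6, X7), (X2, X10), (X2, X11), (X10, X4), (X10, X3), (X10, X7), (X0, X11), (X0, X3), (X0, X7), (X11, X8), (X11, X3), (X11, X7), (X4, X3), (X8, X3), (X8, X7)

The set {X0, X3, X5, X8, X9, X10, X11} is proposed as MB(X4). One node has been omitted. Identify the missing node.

Parents of X4: X9, X10.
Children of X4: X3.
Parents of each child, excluding X4:
  X3's other parents are X0, X5, X8, X10, X11, X12.
MB(X4) = {X0, X3, X5, X8, X9, X10, X11, X12}.
Comparing with the claimed set, X12 is missing.

X12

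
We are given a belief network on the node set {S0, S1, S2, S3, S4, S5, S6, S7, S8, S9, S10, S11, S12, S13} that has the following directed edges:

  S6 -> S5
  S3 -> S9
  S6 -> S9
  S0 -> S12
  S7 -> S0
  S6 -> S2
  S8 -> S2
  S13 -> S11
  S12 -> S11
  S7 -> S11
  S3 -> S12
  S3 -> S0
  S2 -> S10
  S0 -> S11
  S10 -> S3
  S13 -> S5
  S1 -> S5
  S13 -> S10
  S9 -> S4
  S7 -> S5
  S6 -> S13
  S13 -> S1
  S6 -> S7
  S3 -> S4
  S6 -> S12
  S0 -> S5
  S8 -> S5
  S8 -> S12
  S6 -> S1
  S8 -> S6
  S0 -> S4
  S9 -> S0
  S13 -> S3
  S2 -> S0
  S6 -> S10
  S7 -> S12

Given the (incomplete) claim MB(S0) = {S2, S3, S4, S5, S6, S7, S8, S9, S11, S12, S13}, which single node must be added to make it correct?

S1

A node's Markov blanket = Pa ∪ Ch ∪ (parents of Ch other than the node itself).
Pa(S0) = {S2, S3, S7, S9}.
Children of S0: S4, S5, S11, S12.
Parents of each child, excluding S0:
  S5 also has parents S1, S6, S7, S8, S13.
  parents(S4) \ {S0} = {S3, S9}.
  S12 also has parents S3, S6, S7, S8.
  S11 also has parents S7, S12, S13.
MB(S0) = {S1, S2, S3, S4, S5, S6, S7, S8, S9, S11, S12, S13}.
Comparing with the claimed set, S1 is missing.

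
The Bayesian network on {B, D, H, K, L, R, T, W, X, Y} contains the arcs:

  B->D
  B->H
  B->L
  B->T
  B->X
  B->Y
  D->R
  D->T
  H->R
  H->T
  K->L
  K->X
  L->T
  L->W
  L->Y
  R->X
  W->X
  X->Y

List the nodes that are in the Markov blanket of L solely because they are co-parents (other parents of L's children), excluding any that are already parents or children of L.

{D, H, X}

Children of L: T, W, Y.
  T: B, D, H
  W: —
  Y: B, X
Excluding nodes already adjacent to L (B, K, T, W, Y), the co-parent-only contribution is {D, H, X}.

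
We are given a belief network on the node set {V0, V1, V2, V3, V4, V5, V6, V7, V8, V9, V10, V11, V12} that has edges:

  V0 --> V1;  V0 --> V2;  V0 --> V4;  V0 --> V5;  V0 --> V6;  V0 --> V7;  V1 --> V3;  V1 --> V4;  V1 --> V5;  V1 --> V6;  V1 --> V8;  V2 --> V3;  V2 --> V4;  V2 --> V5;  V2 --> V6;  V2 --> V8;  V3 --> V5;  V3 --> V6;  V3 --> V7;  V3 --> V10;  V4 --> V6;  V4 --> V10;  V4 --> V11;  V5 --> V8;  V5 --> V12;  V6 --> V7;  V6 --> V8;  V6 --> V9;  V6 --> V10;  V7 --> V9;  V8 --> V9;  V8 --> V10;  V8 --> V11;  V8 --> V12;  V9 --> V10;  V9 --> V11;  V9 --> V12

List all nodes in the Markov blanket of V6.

V6 has parents V0, V1, V2, V3, V4.
V6 has children V7, V8, V9, V10.
Parents of each child, excluding V6:
  V7's other parents are V0, V3.
  V8's other parents are V1, V2, V5.
  parents(V9) \ {V6} = {V7, V8}.
  V10 also has parents V3, V4, V8, V9.
Taking the union gives {V0, V1, V2, V3, V4, V5, V7, V8, V9, V10}.

{V0, V1, V2, V3, V4, V5, V7, V8, V9, V10}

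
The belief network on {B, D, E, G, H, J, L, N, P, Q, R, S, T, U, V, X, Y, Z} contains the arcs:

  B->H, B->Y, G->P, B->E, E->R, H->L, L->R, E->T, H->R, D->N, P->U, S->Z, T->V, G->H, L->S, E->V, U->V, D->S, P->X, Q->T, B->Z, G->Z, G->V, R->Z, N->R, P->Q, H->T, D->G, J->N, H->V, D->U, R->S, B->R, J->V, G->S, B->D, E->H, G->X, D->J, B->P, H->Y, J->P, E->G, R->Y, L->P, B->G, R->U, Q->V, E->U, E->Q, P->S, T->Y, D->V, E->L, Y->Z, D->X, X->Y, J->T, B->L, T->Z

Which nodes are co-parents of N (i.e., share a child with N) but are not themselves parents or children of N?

{B, E, H, L}

Children of N: R.
  R also has parents B, E, H, L.
Excluding nodes already adjacent to N (D, J, R), the co-parent-only contribution is {B, E, H, L}.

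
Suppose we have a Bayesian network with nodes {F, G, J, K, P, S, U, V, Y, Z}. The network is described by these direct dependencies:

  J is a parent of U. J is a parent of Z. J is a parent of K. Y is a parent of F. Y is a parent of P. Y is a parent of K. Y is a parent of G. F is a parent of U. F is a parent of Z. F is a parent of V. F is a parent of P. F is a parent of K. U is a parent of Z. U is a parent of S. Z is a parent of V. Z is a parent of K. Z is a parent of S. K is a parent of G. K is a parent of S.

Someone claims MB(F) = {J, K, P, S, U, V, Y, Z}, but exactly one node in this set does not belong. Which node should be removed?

S

Pa(F) = {Y}.
F has children K, P, U, V, Z.
For each child, the remaining parents (spouses of F):
  U also has parent J.
  Z's other parents are J, U.
  parents(V) \ {F} = {Z}.
  P also has parent Y.
  K's other parents are J, Y, Z.
MB(F) = {J, K, P, U, V, Y, Z}.
S is neither a parent, child, nor co-parent of F, so it does not belong.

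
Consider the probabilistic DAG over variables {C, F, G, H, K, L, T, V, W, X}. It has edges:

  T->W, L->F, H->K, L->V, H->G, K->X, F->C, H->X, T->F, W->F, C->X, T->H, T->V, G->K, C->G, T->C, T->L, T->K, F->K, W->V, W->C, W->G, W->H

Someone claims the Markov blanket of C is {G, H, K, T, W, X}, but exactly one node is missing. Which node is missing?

A node's Markov blanket = Pa ∪ Ch ∪ (parents of Ch other than the node itself).
C has parents F, T, W.
Ch(C) = {G, X}.
Parents of each child, excluding C:
  G: H, W
  X: H, K
MB(C) = {F, G, H, K, T, W, X}.
Comparing with the claimed set, F is missing.

F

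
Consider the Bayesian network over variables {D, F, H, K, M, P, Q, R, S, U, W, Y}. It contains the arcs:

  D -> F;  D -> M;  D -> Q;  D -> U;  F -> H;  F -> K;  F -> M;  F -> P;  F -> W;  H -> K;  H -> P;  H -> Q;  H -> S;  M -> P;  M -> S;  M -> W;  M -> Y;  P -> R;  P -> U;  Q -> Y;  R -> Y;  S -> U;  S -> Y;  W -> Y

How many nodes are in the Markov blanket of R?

By definition, MB(R) is built from R's parents, R's children, and the co-parents of R.
Ch(R) = {Y}.
R's parents: P.
Parents of each child, excluding R:
  parents(Y) \ {R} = {M, Q, S, W}.
MB(R) = {M, P, Q, S, W, Y}, which has 6 nodes.

6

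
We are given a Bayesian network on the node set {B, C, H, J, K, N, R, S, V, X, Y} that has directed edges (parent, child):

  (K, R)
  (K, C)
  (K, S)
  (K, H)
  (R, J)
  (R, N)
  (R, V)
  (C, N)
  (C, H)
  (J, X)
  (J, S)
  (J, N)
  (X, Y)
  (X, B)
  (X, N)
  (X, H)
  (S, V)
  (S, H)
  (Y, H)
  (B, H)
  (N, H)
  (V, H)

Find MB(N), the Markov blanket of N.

{B, C, H, J, K, R, S, V, X, Y}

By definition, MB(N) is built from N's parents, N's children, and the co-parents of N.
N's children: H.
N has parents C, J, R, X.
For each child, the remaining parents (spouses of N):
  H also has parents B, C, K, S, V, X, Y.
So the Markov blanket of N is {B, C, H, J, K, R, S, V, X, Y}.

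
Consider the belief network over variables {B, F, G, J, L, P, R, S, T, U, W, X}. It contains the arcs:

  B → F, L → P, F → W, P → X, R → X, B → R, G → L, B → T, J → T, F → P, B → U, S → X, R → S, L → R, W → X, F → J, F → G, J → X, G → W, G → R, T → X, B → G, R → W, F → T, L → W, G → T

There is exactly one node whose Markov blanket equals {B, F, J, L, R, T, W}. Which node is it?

G

The target node must have every member of {B, F, J, L, R, T, W} as a parent, child, or co-parent, and no others.
Parents of G: B, F; children: L, R, T, W; co-parents: B, F, J, L, R.
These exactly cover the given set, so the node is G.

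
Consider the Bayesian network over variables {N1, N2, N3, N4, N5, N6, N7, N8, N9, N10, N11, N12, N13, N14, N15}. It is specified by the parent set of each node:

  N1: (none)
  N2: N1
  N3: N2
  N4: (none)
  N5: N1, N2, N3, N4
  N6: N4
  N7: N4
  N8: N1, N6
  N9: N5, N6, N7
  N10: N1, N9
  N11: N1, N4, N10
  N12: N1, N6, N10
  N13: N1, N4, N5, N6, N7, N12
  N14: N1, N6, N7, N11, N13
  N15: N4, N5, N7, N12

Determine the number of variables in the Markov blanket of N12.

8

The Markov blanket of a node is its parents, its children, and the other parents of its children.
Parents of N12: N1, N6, N10.
N12 has children N13, N15.
Parents of each child, excluding N12:
  parents(N13) \ {N12} = {N1, N4, N5, N6, N7}.
  parents(N15) \ {N12} = {N4, N5, N7}.
MB(N12) = {N1, N4, N5, N6, N7, N10, N13, N15}, which has 8 nodes.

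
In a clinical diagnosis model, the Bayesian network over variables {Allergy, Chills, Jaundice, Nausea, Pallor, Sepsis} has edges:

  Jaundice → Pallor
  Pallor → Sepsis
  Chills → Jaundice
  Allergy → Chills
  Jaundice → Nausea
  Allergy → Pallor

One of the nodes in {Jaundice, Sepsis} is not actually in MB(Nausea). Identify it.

The Markov blanket of a node is its parents, its children, and the other parents of its children.
Pa(Nausea) = {Jaundice}.
Children of Nausea: none.
Nausea has no children, so there are no co-parents.
MB(Nausea) = {Jaundice}.
Sepsis is neither a parent, child, nor co-parent of Nausea, so it does not belong.

Sepsis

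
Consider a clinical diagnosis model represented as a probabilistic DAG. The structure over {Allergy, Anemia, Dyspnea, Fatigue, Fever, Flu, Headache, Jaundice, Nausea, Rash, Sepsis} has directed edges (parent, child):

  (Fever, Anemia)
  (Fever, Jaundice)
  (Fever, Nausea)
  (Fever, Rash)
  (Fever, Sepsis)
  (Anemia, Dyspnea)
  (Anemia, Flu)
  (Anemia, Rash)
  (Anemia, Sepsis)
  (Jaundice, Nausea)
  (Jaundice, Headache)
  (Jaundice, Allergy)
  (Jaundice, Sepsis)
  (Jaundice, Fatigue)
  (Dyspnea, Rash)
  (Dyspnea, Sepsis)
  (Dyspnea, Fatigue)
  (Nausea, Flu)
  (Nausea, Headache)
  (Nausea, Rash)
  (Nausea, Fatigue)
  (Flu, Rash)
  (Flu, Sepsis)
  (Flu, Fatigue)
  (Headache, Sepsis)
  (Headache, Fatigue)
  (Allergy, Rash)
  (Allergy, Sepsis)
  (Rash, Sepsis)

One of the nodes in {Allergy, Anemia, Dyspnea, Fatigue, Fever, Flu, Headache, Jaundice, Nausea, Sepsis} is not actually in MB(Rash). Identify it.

The Markov blanket of a node is its parents, its children, and the other parents of its children.
Pa(Rash) = {Allergy, Anemia, Dyspnea, Fever, Flu, Nausea}.
Rash's children: Sepsis.
Other parents of Rash's children:
  Sepsis: Allergy, Anemia, Dyspnea, Fever, Flu, Headache, Jaundice
MB(Rash) = {Allergy, Anemia, Dyspnea, Fever, Flu, Headache, Jaundice, Nausea, Sepsis}.
Fatigue is neither a parent, child, nor co-parent of Rash, so it does not belong.

Fatigue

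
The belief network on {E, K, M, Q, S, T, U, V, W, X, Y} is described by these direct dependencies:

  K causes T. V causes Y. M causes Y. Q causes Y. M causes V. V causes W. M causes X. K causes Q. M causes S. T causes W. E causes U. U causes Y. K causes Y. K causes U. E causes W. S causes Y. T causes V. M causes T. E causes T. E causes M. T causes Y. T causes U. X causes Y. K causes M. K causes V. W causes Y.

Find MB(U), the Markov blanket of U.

A node's Markov blanket = Pa ∪ Ch ∪ (parents of Ch other than the node itself).
Children of U: Y.
U has parents E, K, T.
Parents of each child, excluding U:
  Y: K, M, Q, S, T, V, W, X
Taking the union gives {E, K, M, Q, S, T, V, W, X, Y}.

{E, K, M, Q, S, T, V, W, X, Y}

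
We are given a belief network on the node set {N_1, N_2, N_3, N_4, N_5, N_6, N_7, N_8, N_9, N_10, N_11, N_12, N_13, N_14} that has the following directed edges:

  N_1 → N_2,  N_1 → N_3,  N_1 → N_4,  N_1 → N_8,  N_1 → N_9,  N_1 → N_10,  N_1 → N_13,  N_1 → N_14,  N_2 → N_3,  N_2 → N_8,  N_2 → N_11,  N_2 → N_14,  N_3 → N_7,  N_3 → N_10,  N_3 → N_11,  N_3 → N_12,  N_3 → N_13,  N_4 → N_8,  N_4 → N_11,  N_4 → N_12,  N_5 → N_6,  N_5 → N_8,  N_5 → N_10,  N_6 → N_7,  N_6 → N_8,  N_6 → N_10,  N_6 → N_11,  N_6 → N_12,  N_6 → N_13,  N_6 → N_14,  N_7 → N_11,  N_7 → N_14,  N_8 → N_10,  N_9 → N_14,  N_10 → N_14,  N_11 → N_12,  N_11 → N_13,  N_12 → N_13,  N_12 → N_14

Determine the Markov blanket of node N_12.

{N_1, N_2, N_3, N_4, N_6, N_7, N_9, N_10, N_11, N_13, N_14}

N_12's parents: N_3, N_4, N_6, N_11.
Children of N_12: N_13, N_14.
Parents of each child, excluding N_12:
  N_13: N_1, N_3, N_6, N_11
  N_14: N_1, N_2, N_6, N_7, N_9, N_10
Union: {N_3, N_4, N_6, N_11} ∪ {N_13, N_14} ∪ {N_1, N_2, N_3, N_6, N_7, N_9, N_10, N_11} = {N_1, N_2, N_3, N_4, N_6, N_7, N_9, N_10, N_11, N_13, N_14}.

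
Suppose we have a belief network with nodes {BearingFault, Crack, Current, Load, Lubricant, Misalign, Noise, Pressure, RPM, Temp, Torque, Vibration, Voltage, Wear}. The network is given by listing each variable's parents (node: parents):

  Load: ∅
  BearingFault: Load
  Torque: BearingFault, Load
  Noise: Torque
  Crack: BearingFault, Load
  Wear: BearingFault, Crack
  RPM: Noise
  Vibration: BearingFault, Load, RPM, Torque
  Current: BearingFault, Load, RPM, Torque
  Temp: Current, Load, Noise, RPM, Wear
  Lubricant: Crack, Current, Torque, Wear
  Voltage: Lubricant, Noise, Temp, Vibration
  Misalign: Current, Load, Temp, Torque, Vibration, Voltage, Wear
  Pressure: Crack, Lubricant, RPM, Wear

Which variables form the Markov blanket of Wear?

Wear has parents BearingFault, Crack.
Children of Wear: Lubricant, Misalign, Pressure, Temp.
Co-parents of Wear (other parents of its children):
  parents(Temp) \ {Wear} = {Current, Load, Noise, RPM}.
  Lubricant also has parents Crack, Current, Torque.
  Misalign also has parents Current, Load, Temp, Torque, Vibration, Voltage.
  parents(Pressure) \ {Wear} = {Crack, Lubricant, RPM}.
MB(Wear) = {BearingFault, Crack, Current, Load, Lubricant, Misalign, Noise, Pressure, RPM, Temp, Torque, Vibration, Voltage}.

{BearingFault, Crack, Current, Load, Lubricant, Misalign, Noise, Pressure, RPM, Temp, Torque, Vibration, Voltage}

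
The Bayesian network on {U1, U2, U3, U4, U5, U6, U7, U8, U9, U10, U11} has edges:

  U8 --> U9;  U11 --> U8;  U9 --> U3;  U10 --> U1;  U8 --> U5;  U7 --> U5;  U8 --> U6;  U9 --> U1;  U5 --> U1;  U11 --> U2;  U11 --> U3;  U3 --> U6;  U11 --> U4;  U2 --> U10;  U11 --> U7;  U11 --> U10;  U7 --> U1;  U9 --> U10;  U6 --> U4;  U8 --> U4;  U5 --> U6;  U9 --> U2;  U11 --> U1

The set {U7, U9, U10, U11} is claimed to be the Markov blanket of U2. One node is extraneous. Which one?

U7

The Markov blanket of a node is its parents, its children, and the other parents of its children.
U2 has parents U9, U11.
U2's children: U10.
Parents of each child, excluding U2:
  U10: U9, U11
MB(U2) = {U9, U10, U11}.
U7 is neither a parent, child, nor co-parent of U2, so it does not belong.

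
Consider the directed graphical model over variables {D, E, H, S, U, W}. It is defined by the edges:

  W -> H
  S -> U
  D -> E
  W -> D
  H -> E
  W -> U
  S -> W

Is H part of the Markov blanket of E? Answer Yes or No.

H is a parent of E.
So H ∈ MB(E).

Yes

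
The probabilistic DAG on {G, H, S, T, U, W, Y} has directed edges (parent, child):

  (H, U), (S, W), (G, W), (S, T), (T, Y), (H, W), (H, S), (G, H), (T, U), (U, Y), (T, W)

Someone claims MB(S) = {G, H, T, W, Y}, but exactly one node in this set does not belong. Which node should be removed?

Y

Parents of S: H.
Children of S: T, W.
Other parents of S's children:
  T: no additional parents.
  W also has parents G, H, T.
MB(S) = {G, H, T, W}.
Y is neither a parent, child, nor co-parent of S, so it does not belong.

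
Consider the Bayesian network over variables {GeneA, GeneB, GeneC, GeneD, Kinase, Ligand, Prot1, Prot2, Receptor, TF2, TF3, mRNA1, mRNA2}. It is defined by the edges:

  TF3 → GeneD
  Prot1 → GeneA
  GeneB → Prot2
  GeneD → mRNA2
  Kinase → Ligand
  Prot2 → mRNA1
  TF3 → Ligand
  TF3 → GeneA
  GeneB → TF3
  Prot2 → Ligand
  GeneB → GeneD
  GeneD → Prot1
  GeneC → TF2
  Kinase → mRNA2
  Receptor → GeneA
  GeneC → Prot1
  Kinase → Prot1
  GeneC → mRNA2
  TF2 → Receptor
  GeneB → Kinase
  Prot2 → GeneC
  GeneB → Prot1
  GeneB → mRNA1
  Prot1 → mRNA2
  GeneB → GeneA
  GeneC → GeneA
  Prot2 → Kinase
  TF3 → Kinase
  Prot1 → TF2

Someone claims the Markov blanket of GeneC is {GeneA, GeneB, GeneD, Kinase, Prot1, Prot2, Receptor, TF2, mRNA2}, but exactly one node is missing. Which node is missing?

TF3

GeneC's children: GeneA, Prot1, TF2, mRNA2.
Parents of GeneC: Prot2.
For each child, the remaining parents (spouses of GeneC):
  Prot1's other parents are GeneB, GeneD, Kinase.
  TF2 also has parent Prot1.
  parents(GeneA) \ {GeneC} = {GeneB, Prot1, Receptor, TF3}.
  parents(mRNA2) \ {GeneC} = {GeneD, Kinase, Prot1}.
MB(GeneC) = {GeneA, GeneB, GeneD, Kinase, Prot1, Prot2, Receptor, TF2, TF3, mRNA2}.
Comparing with the claimed set, TF3 is missing.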